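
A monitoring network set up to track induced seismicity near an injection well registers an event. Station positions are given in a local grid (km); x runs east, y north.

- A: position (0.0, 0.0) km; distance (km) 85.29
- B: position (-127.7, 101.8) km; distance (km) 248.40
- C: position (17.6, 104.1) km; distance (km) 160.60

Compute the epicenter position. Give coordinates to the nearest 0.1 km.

x ≈ 70.9 km, y ≈ -47.4 km

Circle about each station: x² + y² = 85.29²; (x + 127.7)² + (y − 101.8)² = 248.40²; (x − 17.6)² + (y − 104.1)² = 160.60².
Subtracting the A equation from the B and C equations removes the quadratic terms:
-255.4 x + 203.6 y = -27757.65
35.2 x + 208.2 y = -7371.41
Solving the 2×2 system: x ≈ 70.9, y ≈ -47.4 km.
Check against A (with the unrounded x, y): √(x²+y²) = 85.28 ≈ 85.29 km. ✓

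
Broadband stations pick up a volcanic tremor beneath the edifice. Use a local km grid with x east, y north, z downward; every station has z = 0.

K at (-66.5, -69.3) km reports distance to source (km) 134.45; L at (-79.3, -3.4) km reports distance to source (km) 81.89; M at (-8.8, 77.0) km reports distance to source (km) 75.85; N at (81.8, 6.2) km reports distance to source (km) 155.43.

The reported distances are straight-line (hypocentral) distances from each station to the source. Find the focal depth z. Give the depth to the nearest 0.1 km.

54.4 km

Each station gives a sphere (x−x_i)² + (y−y_i)² + z² = d_i² (stations at z=0).
Subtracting the K sphere from L and M: z² cancels, leaving linear equations in x and y:
-25.6 x + 131.8 y = 8446.14
115.4 x + 292.6 y = 9105.28
Solving: x ≈ -56.002, y ≈ 53.206 km (keep extra digits for the depth step; rounded: -56.0, 53.2).
Then from the K sphere: z² = 134.45² − (x + 66.5)² − (y + 69.3)² with x = -56.002, y = 53.206, so z ≈ 54.396 ≈ 54.4 km.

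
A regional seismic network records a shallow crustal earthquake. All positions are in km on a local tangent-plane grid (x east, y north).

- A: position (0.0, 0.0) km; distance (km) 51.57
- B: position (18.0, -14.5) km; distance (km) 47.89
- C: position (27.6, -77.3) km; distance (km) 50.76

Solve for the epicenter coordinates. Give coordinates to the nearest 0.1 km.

Circle about each station: x² + y² = 51.57²; (x − 18.0)² + (y + 14.5)² = 47.89²; (x − 27.6)² + (y + 77.3)² = 50.76².
Subtracting pairs of circle equations eliminates x²+y² and gives linear equations (the radical axes):
36.0 x − 29.0 y = 900.26
55.2 x − 154.6 y = 6819.94
Solving the 2×2 system: x ≈ -14.8, y ≈ -49.4 km.
Check against A (with the unrounded x, y): √(x²+y²) = 51.55 ≈ 51.57 km. ✓

(-14.8, -49.4)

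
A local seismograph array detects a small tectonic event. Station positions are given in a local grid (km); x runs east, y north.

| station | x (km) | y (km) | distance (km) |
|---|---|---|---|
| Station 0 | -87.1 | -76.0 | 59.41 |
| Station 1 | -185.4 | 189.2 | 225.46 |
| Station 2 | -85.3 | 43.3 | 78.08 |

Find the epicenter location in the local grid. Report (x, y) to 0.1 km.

Circle about each station: (x + 87.1)² + (y + 76.0)² = 59.41²; (x + 185.4)² + (y − 189.2)² = 225.46²; (x + 85.3)² + (y − 43.3)² = 78.08².
Subtracting the Station 0 equation from the Station 1 and Station 2 equations removes the quadratic terms:
-196.6 x + 530.4 y = 9504.73
3.6 x + 238.6 y = -6778.37
Solving the 2×2 system: x ≈ -120.1, y ≈ -26.6 km.

(-120.1, -26.6)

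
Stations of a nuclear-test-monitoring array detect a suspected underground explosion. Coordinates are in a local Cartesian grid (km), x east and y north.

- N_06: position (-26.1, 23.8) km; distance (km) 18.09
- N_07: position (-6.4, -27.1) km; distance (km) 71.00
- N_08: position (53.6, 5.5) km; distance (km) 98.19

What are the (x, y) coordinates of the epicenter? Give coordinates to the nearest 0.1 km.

x ≈ -39.9 km, y ≈ 35.5 km

Circle about each station: (x + 26.1)² + (y − 23.8)² = 18.09²; (x + 6.4)² + (y + 27.1)² = 71.00²; (x − 53.6)² + (y − 5.5)² = 98.19².
Subtracting the N_06 equation from the N_07 and N_08 equations removes the quadratic terms:
39.4 x − 101.8 y = -5186.03
159.4 x − 36.6 y = -7658.47
Solving the 2×2 system: x ≈ -39.9, y ≈ 35.5 km.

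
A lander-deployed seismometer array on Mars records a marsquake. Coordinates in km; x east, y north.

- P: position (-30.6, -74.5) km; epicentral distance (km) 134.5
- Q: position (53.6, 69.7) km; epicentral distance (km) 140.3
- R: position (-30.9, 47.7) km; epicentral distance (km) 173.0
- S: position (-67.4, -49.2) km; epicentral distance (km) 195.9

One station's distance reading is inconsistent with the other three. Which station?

S

Solve using three stations at a time. Using P, Q, R (subtract circle equations pairwise → linear system) gives (x, y) ≈ (103.3, -61.5).
Distances from that point to each station vs reported:
  P: calculated 134.5 vs reported 134.5 → residual 0.0 km
  Q: calculated 140.3 vs reported 140.3 → residual 0.0 km
  R: calculated 173.0 vs reported 173.0 → residual 0.0 km
  S: calculated 171.1 vs reported 195.9 → residual 24.8 km
P, Q, R are mutually consistent (residuals ≈ 0); S is off by 24.8 km.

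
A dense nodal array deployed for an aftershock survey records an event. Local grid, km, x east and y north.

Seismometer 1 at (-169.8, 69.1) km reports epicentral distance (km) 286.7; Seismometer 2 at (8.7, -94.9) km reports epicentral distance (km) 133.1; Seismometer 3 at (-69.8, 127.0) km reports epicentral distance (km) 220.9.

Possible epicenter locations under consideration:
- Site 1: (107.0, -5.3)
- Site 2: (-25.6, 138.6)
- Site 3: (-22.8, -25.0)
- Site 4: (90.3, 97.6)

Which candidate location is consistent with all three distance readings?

Site 1

For each candidate, compare |candidate − station| to the reported distance:
Site 1: residuals Seismometer 1 0.1, Seismometer 2 0.1, Seismometer 3 0.1 → max 0.1 km
Site 2: residuals Seismometer 1 126.6, Seismometer 2 102.9, Seismometer 3 175.2 → max 175.2 km
Site 3: residuals Seismometer 1 112.2, Seismometer 2 56.4, Seismometer 3 61.8 → max 112.2 km
Site 4: residuals Seismometer 1 25.0, Seismometer 2 76.0, Seismometer 3 58.1 → max 76.0 km
Only Site 1 has all residuals ≈ 0.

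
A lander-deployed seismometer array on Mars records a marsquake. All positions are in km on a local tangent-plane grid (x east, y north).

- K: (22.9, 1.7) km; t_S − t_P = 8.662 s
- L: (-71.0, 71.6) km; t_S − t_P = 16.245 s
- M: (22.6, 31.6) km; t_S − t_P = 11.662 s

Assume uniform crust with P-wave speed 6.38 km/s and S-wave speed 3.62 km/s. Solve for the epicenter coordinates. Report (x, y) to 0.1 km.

(-22.0, -55.2)

Distance from S−P lag: d = Δt · v_P v_S / (v_P − v_S) = Δt · (6.38·3.62)/(6.38−3.62) ≈ 8.3680·Δt.
So d_K = 72.48, d_L = 135.94, d_M = 97.59 km.
Circle about each station: (x − 22.9)² + (y − 1.7)² = 72.48²; (x + 71.0)² + (y − 71.6)² = 135.94²; (x − 22.6)² + (y − 31.6)² = 97.59².
Subtracting the K equation from the L and M equations removes the quadratic terms:
-187.8 x + 139.8 y = -3586.07
-0.6 x + 59.8 y = -3288.44
Solving the 2×2 system: x ≈ -22.0, y ≈ -55.2 km.
Check against K (with the unrounded x, y): √((x − 22.9)²+(y − 1.7)²) = 72.49 ≈ 72.48 km. ✓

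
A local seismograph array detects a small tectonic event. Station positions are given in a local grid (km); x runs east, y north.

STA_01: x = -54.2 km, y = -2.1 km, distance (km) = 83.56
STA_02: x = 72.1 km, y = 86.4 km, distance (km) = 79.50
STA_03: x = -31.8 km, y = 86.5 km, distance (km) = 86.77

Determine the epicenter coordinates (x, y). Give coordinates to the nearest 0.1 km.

Circle about each station: (x + 54.2)² + (y + 2.1)² = 83.56²; (x − 72.1)² + (y − 86.4)² = 79.50²; (x + 31.8)² + (y − 86.5)² = 86.77².
Subtracting the STA_01 equation from the STA_02 and STA_03 equations removes the quadratic terms:
252.6 x + 177.0 y = 10383.34
44.8 x + 177.2 y = 5004.68
Solving the 2×2 system: x ≈ 25.9, y ≈ 21.7 km.

25.9 km east, 21.7 km north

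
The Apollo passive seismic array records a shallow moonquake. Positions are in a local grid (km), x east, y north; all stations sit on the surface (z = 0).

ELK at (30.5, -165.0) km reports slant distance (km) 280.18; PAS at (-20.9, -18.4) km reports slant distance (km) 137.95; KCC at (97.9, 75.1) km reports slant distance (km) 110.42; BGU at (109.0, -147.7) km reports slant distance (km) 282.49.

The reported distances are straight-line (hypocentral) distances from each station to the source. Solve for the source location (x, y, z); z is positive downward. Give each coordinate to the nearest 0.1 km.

Each station gives a sphere (x−x_i)² + (y−y_i)² + z² = d_i² (stations at z=0).
Subtracting the ELK sphere from PAS and KCC: z² cancels, leaving linear equations in x and y:
-102.8 x + 293.2 y = 32090.75
134.8 x + 480.2 y = 53377.43
Solving: x ≈ 2.703, y ≈ 110.398 km (keep extra digits for the depth step; rounded: 2.7, 110.4).
Then from the ELK sphere: z² = 280.18² − (x − 30.5)² − (y + 165.0)² with x = 2.703, y = 110.398, so z ≈ 43.406 ≈ 43.4 km.
Check against BGU (with the unrounded solution): distance 282.48 ≈ 282.49 km. ✓

(2.7, 110.4, 43.4)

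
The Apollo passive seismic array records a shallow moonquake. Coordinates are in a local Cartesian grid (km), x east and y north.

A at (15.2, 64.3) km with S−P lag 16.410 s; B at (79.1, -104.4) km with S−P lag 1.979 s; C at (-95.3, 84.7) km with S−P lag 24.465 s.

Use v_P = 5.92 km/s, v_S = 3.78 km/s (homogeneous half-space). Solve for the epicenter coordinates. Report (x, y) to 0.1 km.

Distance from S−P lag: d = Δt · v_P v_S / (v_P − v_S) = Δt · (5.92·3.78)/(5.92−3.78) ≈ 10.4568·Δt.
So d_A = 171.60, d_B = 20.69, d_C = 255.83 km.
Circle about each station: (x − 15.2)² + (y − 64.3)² = 171.60²; (x − 79.1)² + (y + 104.4)² = 20.69²; (x + 95.3)² + (y − 84.7)² = 255.83².
Subtracting the A equation from the B and C equations removes the quadratic terms:
127.8 x − 337.4 y = 41809.12
-221.0 x + 40.8 y = -24111.78
Solving the 2×2 system: x ≈ 92.7, y ≈ -88.8 km.
Check against A (with the unrounded x, y): √((x − 15.2)²+(y − 64.3)²) = 171.60 ≈ 171.60 km. ✓

(92.7, -88.8)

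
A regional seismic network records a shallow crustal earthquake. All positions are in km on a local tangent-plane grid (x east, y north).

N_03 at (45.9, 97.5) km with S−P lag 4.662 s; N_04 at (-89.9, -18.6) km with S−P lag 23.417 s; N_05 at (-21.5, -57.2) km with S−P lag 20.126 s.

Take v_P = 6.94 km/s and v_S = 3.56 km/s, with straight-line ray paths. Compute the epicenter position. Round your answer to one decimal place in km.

x ≈ 58.9 km, y ≈ 66.0 km

Distance from S−P lag: d = Δt · v_P v_S / (v_P − v_S) = Δt · (6.94·3.56)/(6.94−3.56) ≈ 7.3096·Δt.
So d_N_03 = 34.08, d_N_04 = 171.17, d_N_05 = 147.11 km.
Circle about each station: (x − 45.9)² + (y − 97.5)² = 34.08²; (x + 89.9)² + (y + 18.6)² = 171.17²; (x + 21.5)² + (y + 57.2)² = 147.11².
Subtracting the N_03 equation from the N_04 and N_05 equations removes the quadratic terms:
-271.6 x − 232.2 y = -31322.81
-134.8 x − 309.4 y = -28358.88
Solving the 2×2 system: x ≈ 58.9, y ≈ 66.0 km.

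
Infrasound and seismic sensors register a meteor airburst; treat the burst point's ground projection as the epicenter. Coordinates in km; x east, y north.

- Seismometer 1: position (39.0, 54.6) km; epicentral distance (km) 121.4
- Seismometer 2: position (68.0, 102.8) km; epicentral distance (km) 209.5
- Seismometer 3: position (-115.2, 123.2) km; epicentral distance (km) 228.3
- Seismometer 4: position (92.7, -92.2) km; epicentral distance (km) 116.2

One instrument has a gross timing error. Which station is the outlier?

Solve using three stations at a time. Using Seismometer 2, Seismometer 3, Seismometer 4 (subtract circle equations pairwise → linear system) gives (x, y) ≈ (-23.3, -85.7).
Distances from that point to each station vs reported:
  Seismometer 1: calculated 153.5 vs reported 121.4 → residual 32.1 km
  Seismometer 2: calculated 209.5 vs reported 209.5 → residual 0.0 km
  Seismometer 3: calculated 228.3 vs reported 228.3 → residual 0.0 km
  Seismometer 4: calculated 116.1 vs reported 116.2 → residual 0.1 km
Seismometer 2, Seismometer 3, Seismometer 4 are mutually consistent (residuals ≈ 0); Seismometer 1 is off by 32.1 km.

Seismometer 1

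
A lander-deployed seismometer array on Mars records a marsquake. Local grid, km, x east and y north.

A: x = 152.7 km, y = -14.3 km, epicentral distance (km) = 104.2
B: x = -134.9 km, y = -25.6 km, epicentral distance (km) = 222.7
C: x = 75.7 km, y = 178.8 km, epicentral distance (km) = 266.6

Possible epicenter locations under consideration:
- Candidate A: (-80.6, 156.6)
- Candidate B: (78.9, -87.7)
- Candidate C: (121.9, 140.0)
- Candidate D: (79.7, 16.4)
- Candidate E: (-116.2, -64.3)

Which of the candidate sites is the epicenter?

For each candidate, compare |candidate − station| to the reported distance:
Candidate A: residuals A 185.0, B 32.6, C 108.7 → max 185.0 km
Candidate B: residuals A 0.1, B 0.1, C 0.1 → max 0.1 km
Candidate C: residuals A 53.1, B 82.9, C 206.3 → max 206.3 km
Candidate D: residuals A 25.0, B 4.0, C 104.2 → max 104.2 km
Candidate E: residuals A 169.3, B 179.7, C 43.1 → max 179.7 km
Only Candidate B has all residuals ≈ 0.

Candidate B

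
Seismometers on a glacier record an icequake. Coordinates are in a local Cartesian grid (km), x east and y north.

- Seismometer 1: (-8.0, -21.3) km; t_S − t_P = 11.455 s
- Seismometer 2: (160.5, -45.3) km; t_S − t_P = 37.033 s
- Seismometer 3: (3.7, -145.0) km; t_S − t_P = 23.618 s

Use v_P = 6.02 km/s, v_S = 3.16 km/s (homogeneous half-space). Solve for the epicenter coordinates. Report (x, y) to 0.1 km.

x ≈ -83.9 km, y ≈ -14.6 km

Distance from S−P lag: d = Δt · v_P v_S / (v_P − v_S) = Δt · (6.02·3.16)/(6.02−3.16) ≈ 6.6515·Δt.
So d_Seismometer 1 = 76.19, d_Seismometer 2 = 246.32, d_Seismometer 3 = 157.09 km.
Circle about each station: (x + 8.0)² + (y + 21.3)² = 76.19²; (x − 160.5)² + (y + 45.3)² = 246.32²; (x − 3.7)² + (y + 145.0)² = 157.09².
Subtracting pairs of circle equations eliminates x²+y² and gives linear equations (the radical axes):
337.0 x − 48.0 y = -27573.98
23.4 x − 247.4 y = 1648.65
Solving the 2×2 system: x ≈ -83.9, y ≈ -14.6 km.
Check against Seismometer 1 (with the unrounded x, y): √((x + 8.0)²+(y + 21.3)²) = 76.20 ≈ 76.19 km. ✓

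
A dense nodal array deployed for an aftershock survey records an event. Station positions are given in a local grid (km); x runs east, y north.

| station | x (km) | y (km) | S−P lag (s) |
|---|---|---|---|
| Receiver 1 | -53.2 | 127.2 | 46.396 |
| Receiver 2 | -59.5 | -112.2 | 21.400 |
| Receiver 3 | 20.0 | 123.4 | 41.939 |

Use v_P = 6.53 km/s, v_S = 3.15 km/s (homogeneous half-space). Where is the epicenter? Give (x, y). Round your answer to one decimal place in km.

x ≈ 69.9 km, y ≈ -126.9 km

Distance from S−P lag: d = Δt · v_P v_S / (v_P − v_S) = Δt · (6.53·3.15)/(6.53−3.15) ≈ 6.0857·Δt.
So d_Receiver 1 = 282.35, d_Receiver 2 = 130.23, d_Receiver 3 = 255.23 km.
Circle about each station: (x + 53.2)² + (y − 127.2)² = 282.35²; (x + 59.5)² + (y + 112.2)² = 130.23²; (x − 20.0)² + (y − 123.4)² = 255.23².
Subtracting pairs of circle equations eliminates x²+y² and gives linear equations (the radical axes):
-12.6 x − 478.8 y = 59880.68
146.4 x − 7.6 y = 11196.65
Solving the 2×2 system: x ≈ 69.9, y ≈ -126.9 km.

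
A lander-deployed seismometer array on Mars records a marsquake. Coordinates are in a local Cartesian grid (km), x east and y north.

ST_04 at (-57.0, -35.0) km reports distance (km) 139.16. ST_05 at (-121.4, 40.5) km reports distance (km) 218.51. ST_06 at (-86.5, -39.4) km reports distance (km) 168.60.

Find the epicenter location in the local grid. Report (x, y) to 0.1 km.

Circle about each station: (x + 57.0)² + (y + 35.0)² = 139.16²; (x + 121.4)² + (y − 40.5)² = 218.51²; (x + 86.5)² + (y + 39.4)² = 168.60².
Subtracting the ST_04 equation from the ST_05 and ST_06 equations removes the quadratic terms:
-128.8 x + 151.0 y = -16476.90
-59.0 x − 8.8 y = -4499.84
Solving the 2×2 system: x ≈ 82.1, y ≈ -39.1 km.

82.1 km east, -39.1 km north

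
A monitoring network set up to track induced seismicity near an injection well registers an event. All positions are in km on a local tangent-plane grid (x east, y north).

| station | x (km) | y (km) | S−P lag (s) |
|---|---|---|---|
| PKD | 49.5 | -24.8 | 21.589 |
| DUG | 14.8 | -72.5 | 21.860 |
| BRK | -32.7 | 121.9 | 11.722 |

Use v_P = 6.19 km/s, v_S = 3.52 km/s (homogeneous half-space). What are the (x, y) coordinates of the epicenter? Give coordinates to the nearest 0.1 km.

Distance from S−P lag: d = Δt · v_P v_S / (v_P − v_S) = Δt · (6.19·3.52)/(6.19−3.52) ≈ 8.1606·Δt.
So d_PKD = 176.18, d_DUG = 178.39, d_BRK = 95.66 km.
Circle about each station: (x − 49.5)² + (y + 24.8)² = 176.18²; (x − 14.8)² + (y + 72.5)² = 178.39²; (x + 32.7)² + (y − 121.9)² = 95.66².
Subtracting pairs of circle equations eliminates x²+y² and gives linear equations (the radical axes):
-69.4 x − 95.4 y = 1626.40
-164.4 x + 293.4 y = 34752.17
Solving the 2×2 system: x ≈ -105.2, y ≈ 59.5 km.
Check against PKD (with the unrounded x, y): √((x − 49.5)²+(y + 24.8)²) = 176.19 ≈ 176.18 km. ✓

(-105.2, 59.5)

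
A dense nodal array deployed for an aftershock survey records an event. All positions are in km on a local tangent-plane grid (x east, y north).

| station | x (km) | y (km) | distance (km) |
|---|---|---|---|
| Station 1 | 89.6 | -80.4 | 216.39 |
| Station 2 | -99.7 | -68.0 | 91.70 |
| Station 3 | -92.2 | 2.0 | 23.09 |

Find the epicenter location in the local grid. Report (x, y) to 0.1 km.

x ≈ -100.1 km, y ≈ 23.7 km

Circle about each station: (x − 89.6)² + (y + 80.4)² = 216.39²; (x + 99.7)² + (y + 68.0)² = 91.70²; (x + 92.2)² + (y − 2.0)² = 23.09².
Subtracting the Station 1 equation from the Station 2 and Station 3 equations removes the quadratic terms:
-378.6 x + 24.8 y = 38487.51
-363.6 x + 164.8 y = 40304.00
Solving the 2×2 system: x ≈ -100.1, y ≈ 23.7 km.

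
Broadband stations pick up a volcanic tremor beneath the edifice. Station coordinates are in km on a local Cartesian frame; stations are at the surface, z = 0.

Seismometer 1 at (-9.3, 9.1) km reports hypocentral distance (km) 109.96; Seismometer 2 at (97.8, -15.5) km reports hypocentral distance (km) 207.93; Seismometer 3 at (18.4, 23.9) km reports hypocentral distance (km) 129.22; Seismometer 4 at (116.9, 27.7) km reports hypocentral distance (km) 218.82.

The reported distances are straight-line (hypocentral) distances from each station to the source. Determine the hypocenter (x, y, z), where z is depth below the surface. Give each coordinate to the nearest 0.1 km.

Each station gives a sphere (x−x_i)² + (y−y_i)² + z² = d_i² (stations at z=0).
Subtracting the Seismometer 1 sphere from Seismometer 2 and Seismometer 3: z² cancels, leaving linear equations in x and y:
214.2 x − 49.2 y = -21507.89
55.4 x + 29.6 y = -3866.14
Solving: x ≈ -91.203, y ≈ 40.085 km (keep extra digits for the depth step; rounded: -91.2, 40.1).
Then from the Seismometer 1 sphere: z² = 109.96² − (x + 9.3)² − (y − 9.1)² with x = -91.203, y = 40.085, so z ≈ 66.506 ≈ 66.5 km.

x ≈ -91.2 km, y ≈ 40.1 km, depth ≈ 66.5 km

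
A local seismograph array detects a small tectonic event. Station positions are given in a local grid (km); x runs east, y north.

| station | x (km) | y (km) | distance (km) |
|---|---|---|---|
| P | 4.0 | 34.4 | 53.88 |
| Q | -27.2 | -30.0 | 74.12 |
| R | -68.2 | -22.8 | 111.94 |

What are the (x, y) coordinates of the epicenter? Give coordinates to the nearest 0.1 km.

Circle about each station: (x − 4.0)² + (y − 34.4)² = 53.88²; (x + 27.2)² + (y + 30.0)² = 74.12²; (x + 68.2)² + (y + 22.8)² = 111.94².
Subtracting pairs of circle equations eliminates x²+y² and gives linear equations (the radical axes):
-62.4 x − 128.8 y = -2150.24
-144.4 x − 114.4 y = -5655.79
Solving the 2×2 system: x ≈ 42.1, y ≈ -3.7 km.
Check against P (with the unrounded x, y): √((x − 4.0)²+(y − 34.4)²) = 53.88 ≈ 53.88 km. ✓

42.1 km east, -3.7 km north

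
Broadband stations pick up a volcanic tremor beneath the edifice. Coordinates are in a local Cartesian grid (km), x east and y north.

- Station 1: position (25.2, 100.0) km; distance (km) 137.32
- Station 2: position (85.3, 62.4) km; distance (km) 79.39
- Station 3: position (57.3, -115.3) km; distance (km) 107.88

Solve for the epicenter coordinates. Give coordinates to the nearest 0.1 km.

99.0 km east, -15.8 km north

Circle about each station: (x − 25.2)² + (y − 100.0)² = 137.32²; (x − 85.3)² + (y − 62.4)² = 79.39²; (x − 57.3)² + (y + 115.3)² = 107.88².
Subtracting the Station 1 equation from the Station 2 and Station 3 equations removes the quadratic terms:
120.2 x − 75.2 y = 13088.82
64.2 x − 430.6 y = 13161.03
Solving the 2×2 system: x ≈ 99.0, y ≈ -15.8 km.
Check against Station 1 (with the unrounded x, y): √((x − 25.2)²+(y − 100.0)²) = 137.32 ≈ 137.32 km. ✓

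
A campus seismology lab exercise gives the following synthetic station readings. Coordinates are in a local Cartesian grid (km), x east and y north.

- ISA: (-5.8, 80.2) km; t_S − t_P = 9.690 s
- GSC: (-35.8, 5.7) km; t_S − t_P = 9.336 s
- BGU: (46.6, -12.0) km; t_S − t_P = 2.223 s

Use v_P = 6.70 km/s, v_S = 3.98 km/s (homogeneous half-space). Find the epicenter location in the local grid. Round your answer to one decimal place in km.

x ≈ 55.7 km, y ≈ 7.8 km

Distance from S−P lag: d = Δt · v_P v_S / (v_P − v_S) = Δt · (6.70·3.98)/(6.70−3.98) ≈ 9.8037·Δt.
So d_ISA = 95.00, d_GSC = 91.53, d_BGU = 21.79 km.
Circle about each station: (x + 5.8)² + (y − 80.2)² = 95.00²; (x + 35.8)² + (y − 5.7)² = 91.53²; (x − 46.6)² + (y + 12.0)² = 21.79².
Subtracting the ISA equation from the GSC and BGU equations removes the quadratic terms:
-60.0 x − 149.0 y = -4504.29
104.8 x − 184.4 y = 4400.08
Solving the 2×2 system: x ≈ 55.7, y ≈ 7.8 km.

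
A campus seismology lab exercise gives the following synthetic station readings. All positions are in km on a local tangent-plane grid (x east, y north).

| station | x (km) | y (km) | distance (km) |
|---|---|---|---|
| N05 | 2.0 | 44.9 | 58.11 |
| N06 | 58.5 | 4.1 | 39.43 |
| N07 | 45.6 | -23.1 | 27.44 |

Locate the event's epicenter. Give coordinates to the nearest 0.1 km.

Circle about each station: (x − 2.0)² + (y − 44.9)² = 58.11²; (x − 58.5)² + (y − 4.1)² = 39.43²; (x − 45.6)² + (y + 23.1)² = 27.44².
Subtracting pairs of circle equations eliminates x²+y² and gives linear equations (the radical axes):
113.0 x − 81.6 y = 3241.10
87.2 x − 136.0 y = 3216.78
Solving the 2×2 system: x ≈ 21.6, y ≈ -9.8 km.
Check against N05 (with the unrounded x, y): √((x − 2.0)²+(y − 44.9)²) = 58.11 ≈ 58.11 km. ✓

21.6 km east, -9.8 km north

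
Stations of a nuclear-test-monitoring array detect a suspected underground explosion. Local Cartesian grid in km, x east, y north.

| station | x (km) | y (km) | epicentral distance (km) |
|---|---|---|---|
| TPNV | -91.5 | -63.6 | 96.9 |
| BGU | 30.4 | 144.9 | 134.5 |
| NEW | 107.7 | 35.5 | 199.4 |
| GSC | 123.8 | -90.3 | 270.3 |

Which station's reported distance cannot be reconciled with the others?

Solve using three stations at a time. Using BGU, NEW, GSC (subtract circle equations pairwise → linear system) gives (x, y) ≈ (-86.9, 79.0).
Distances from that point to each station vs reported:
  TPNV: calculated 142.7 vs reported 96.9 → residual 45.8 km
  BGU: calculated 134.6 vs reported 134.5 → residual 0.1 km
  NEW: calculated 199.4 vs reported 199.4 → residual 0.0 km
  GSC: calculated 270.3 vs reported 270.3 → residual 0.0 km
BGU, NEW, GSC are mutually consistent (residuals ≈ 0); TPNV is off by 45.8 km.

TPNV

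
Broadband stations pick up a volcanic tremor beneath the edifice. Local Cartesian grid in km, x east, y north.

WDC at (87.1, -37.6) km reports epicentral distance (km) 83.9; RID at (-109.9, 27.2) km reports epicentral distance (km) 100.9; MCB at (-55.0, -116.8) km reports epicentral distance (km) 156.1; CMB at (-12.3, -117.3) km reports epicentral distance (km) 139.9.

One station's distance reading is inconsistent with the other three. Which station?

Solve using three stations at a time. Using WDC, MCB, CMB (subtract circle equations pairwise → linear system) gives (x, y) ≈ (24.1, 17.8).
Distances from that point to each station vs reported:
  WDC: calculated 83.9 vs reported 83.9 → residual 0.0 km
  RID: calculated 134.3 vs reported 100.9 → residual 33.4 km
  MCB: calculated 156.1 vs reported 156.1 → residual 0.0 km
  CMB: calculated 139.9 vs reported 139.9 → residual 0.0 km
WDC, MCB, CMB are mutually consistent (residuals ≈ 0); RID is off by 33.4 km.

RID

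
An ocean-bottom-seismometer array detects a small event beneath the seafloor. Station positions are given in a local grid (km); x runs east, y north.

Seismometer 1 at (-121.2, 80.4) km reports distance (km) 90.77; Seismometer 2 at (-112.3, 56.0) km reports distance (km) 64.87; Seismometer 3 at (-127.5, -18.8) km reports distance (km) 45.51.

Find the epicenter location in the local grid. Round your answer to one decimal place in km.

Circle about each station: (x + 121.2)² + (y − 80.4)² = 90.77²; (x + 112.3)² + (y − 56.0)² = 64.87²; (x + 127.5)² + (y + 18.8)² = 45.51².
Subtracting the Seismometer 1 equation from the Seismometer 2 and Seismometer 3 equations removes the quadratic terms:
17.8 x − 48.8 y = -1375.23
-12.6 x − 198.4 y = 1624.12
Solving the 2×2 system: x ≈ -84.9, y ≈ -2.8 km.

-84.9 km east, -2.8 km north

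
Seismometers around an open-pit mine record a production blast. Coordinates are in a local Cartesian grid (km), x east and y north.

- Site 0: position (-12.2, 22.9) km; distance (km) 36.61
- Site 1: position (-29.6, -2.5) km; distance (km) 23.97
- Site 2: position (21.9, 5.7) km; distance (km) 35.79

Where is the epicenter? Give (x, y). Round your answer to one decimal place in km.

-8.3 km east, -13.5 km north

Circle about each station: (x + 12.2)² + (y − 22.9)² = 36.61²; (x + 29.6)² + (y + 2.5)² = 23.97²; (x − 21.9)² + (y − 5.7)² = 35.79².
Subtracting the Site 0 equation from the Site 1 and Site 2 equations removes the quadratic terms:
-34.8 x − 50.8 y = 974.89
68.2 x − 34.4 y = -101.78
Solving the 2×2 system: x ≈ -8.3, y ≈ -13.5 km.
Check against Site 0 (with the unrounded x, y): √((x + 12.2)²+(y − 22.9)²) = 36.61 ≈ 36.61 km. ✓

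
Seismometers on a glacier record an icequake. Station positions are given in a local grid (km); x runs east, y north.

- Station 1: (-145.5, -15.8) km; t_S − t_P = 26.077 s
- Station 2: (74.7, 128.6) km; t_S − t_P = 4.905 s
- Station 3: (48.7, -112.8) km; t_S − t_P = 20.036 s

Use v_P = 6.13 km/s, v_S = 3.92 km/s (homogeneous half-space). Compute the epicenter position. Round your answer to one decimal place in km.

Distance from S−P lag: d = Δt · v_P v_S / (v_P − v_S) = Δt · (6.13·3.92)/(6.13−3.92) ≈ 10.8731·Δt.
So d_Station 1 = 283.54, d_Station 2 = 53.33, d_Station 3 = 217.85 km.
Circle about each station: (x + 145.5)² + (y + 15.8)² = 283.54²; (x − 74.7)² + (y − 128.6)² = 53.33²; (x − 48.7)² + (y + 112.8)² = 217.85².
Subtracting pairs of circle equations eliminates x²+y² and gives linear equations (the radical axes):
440.4 x + 288.8 y = 78249.00
388.4 x − 194.0 y = 26611.95
Solving the 2×2 system: x ≈ 115.7, y ≈ 94.5 km.

(115.7, 94.5)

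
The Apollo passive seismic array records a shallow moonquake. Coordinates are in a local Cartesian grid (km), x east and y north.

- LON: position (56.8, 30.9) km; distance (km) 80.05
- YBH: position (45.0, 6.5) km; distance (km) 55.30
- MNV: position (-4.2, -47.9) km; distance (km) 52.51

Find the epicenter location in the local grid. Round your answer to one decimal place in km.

48.3 km east, -48.7 km north

Circle about each station: (x − 56.8)² + (y − 30.9)² = 80.05²; (x − 45.0)² + (y − 6.5)² = 55.30²; (x + 4.2)² + (y + 47.9)² = 52.51².
Subtracting the LON equation from the YBH and MNV equations removes the quadratic terms:
-23.6 x − 48.8 y = 1236.11
-122.0 x − 157.6 y = 1781.70
Solving the 2×2 system: x ≈ 48.3, y ≈ -48.7 km.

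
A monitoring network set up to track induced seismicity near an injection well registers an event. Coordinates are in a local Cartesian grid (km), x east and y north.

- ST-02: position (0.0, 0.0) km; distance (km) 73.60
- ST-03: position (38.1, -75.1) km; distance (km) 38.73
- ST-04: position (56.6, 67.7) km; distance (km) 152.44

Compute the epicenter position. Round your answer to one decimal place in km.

Circle about each station: x² + y² = 73.60²; (x − 38.1)² + (y + 75.1)² = 38.73²; (x − 56.6)² + (y − 67.7)² = 152.44².
Subtracting pairs of circle equations eliminates x²+y² and gives linear equations (the radical axes):
76.2 x − 150.2 y = 11008.57
113.2 x + 135.4 y = -10034.14
Solving the 2×2 system: x ≈ -0.6, y ≈ -73.6 km.
Check against ST-02 (with the unrounded x, y): √(x²+y²) = 73.60 ≈ 73.60 km. ✓

(-0.6, -73.6)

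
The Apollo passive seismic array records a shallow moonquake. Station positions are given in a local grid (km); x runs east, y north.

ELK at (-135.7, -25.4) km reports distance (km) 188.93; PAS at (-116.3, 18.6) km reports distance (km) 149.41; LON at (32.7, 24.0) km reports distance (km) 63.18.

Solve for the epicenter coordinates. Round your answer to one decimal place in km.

Circle about each station: (x + 135.7)² + (y + 25.4)² = 188.93²; (x + 116.3)² + (y − 18.6)² = 149.41²; (x − 32.7)² + (y − 24.0)² = 63.18².
Subtracting the ELK equation from the PAS and LON equations removes the quadratic terms:
38.8 x + 88.0 y = 8183.20
336.8 x + 98.8 y = 14288.47
Solving the 2×2 system: x ≈ 17.4, y ≈ 85.3 km.
Check against ELK (with the unrounded x, y): √((x + 135.7)²+(y + 25.4)²) = 188.94 ≈ 188.93 km. ✓

(17.4, 85.3)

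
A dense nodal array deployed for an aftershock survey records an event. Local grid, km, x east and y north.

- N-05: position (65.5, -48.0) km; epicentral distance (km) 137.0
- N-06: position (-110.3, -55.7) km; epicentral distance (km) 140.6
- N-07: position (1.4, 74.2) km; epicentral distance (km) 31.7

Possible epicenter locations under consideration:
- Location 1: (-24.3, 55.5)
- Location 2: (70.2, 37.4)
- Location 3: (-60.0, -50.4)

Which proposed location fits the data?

For each candidate, compare |candidate − station| to the reported distance:
Location 1: residuals N-05 0.0, N-06 0.0, N-07 0.1 → max 0.1 km
Location 2: residuals N-05 51.5, N-06 62.5, N-07 46.3 → max 62.5 km
Location 3: residuals N-05 11.5, N-06 90.0, N-07 107.2 → max 107.2 km
Only Location 1 has all residuals ≈ 0.

Location 1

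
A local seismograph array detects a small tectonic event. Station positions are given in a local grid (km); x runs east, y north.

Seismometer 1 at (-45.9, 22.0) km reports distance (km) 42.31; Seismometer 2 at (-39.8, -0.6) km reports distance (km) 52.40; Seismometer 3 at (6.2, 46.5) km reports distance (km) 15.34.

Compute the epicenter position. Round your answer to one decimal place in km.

(-8.2, 41.2)

Circle about each station: (x + 45.9)² + (y − 22.0)² = 42.31²; (x + 39.8)² + (y + 0.6)² = 52.40²; (x − 6.2)² + (y − 46.5)² = 15.34².
Subtracting the Seismometer 1 equation from the Seismometer 2 and Seismometer 3 equations removes the quadratic terms:
12.2 x − 45.2 y = -1962.03
104.2 x + 49.0 y = 1164.70
Solving the 2×2 system: x ≈ -8.2, y ≈ 41.2 km.
Check against Seismometer 1 (with the unrounded x, y): √((x + 45.9)²+(y − 22.0)²) = 42.31 ≈ 42.31 km. ✓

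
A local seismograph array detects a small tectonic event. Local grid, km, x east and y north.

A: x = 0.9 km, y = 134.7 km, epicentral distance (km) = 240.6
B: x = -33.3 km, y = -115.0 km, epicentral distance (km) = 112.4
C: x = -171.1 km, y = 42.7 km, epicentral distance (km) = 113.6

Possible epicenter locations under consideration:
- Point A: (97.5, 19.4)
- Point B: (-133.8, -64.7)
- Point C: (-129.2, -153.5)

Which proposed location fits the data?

Point B

For each candidate, compare |candidate − station| to the reported distance:
Point A: residuals A 90.2, B 75.1, C 156.0 → max 156.0 km
Point B: residuals A 0.0, B 0.0, C 0.1 → max 0.1 km
Point C: residuals A 75.6, B 9.1, C 87.0 → max 87.0 km
Only Point B has all residuals ≈ 0.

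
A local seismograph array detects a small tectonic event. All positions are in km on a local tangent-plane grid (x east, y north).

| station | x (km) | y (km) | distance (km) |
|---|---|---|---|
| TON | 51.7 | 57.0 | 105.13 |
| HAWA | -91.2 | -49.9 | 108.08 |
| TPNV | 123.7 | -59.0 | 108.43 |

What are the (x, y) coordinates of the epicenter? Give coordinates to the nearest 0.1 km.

Circle about each station: (x − 51.7)² + (y − 57.0)² = 105.13²; (x + 91.2)² + (y + 49.9)² = 108.08²; (x − 123.7)² + (y + 59.0)² = 108.43².
Subtracting pairs of circle equations eliminates x²+y² and gives linear equations (the radical axes):
-285.8 x − 213.8 y = 4256.59
144.0 x − 232.0 y = 12156.05
Solving the 2×2 system: x ≈ 16.6, y ≈ -42.1 km.

x ≈ 16.6 km, y ≈ -42.1 km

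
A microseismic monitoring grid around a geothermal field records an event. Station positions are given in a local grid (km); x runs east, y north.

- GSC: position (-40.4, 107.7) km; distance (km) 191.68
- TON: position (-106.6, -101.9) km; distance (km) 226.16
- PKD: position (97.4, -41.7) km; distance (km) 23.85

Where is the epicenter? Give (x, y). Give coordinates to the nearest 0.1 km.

x ≈ 103.7 km, y ≈ -18.7 km

Circle about each station: (x + 40.4)² + (y − 107.7)² = 191.68²; (x + 106.6)² + (y + 101.9)² = 226.16²; (x − 97.4)² + (y + 41.7)² = 23.85².
Subtracting pairs of circle equations eliminates x²+y² and gives linear equations (the radical axes):
-132.4 x − 419.2 y = -5891.40
275.6 x − 298.8 y = 34166.60
Solving the 2×2 system: x ≈ 103.7, y ≈ -18.7 km.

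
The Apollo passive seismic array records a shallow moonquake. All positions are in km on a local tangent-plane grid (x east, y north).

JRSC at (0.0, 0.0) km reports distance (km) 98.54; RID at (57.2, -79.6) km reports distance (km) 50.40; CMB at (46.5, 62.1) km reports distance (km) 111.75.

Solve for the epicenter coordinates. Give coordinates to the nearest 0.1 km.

Circle about each station: x² + y² = 98.54²; (x − 57.2)² + (y + 79.6)² = 50.40²; (x − 46.5)² + (y − 62.1)² = 111.75².
Subtracting pairs of circle equations eliminates x²+y² and gives linear equations (the radical axes):
114.4 x − 159.2 y = 16777.97
93.0 x + 124.2 y = 3240.73
Solving the 2×2 system: x ≈ 89.6, y ≈ -41.0 km.

x ≈ 89.6 km, y ≈ -41.0 km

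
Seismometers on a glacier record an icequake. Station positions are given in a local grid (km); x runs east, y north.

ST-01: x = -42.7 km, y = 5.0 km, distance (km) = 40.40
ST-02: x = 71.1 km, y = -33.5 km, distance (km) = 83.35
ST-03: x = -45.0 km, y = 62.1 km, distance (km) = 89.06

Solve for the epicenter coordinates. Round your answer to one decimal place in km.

x ≈ -11.2 km, y ≈ -20.3 km

Circle about each station: (x + 42.7)² + (y − 5.0)² = 40.40²; (x − 71.1)² + (y + 33.5)² = 83.35²; (x + 45.0)² + (y − 62.1)² = 89.06².
Subtracting pairs of circle equations eliminates x²+y² and gives linear equations (the radical axes):
227.6 x − 77.0 y = -985.89
-4.6 x + 114.2 y = -2266.40
Solving the 2×2 system: x ≈ -11.2, y ≈ -20.3 km.
Check against ST-01 (with the unrounded x, y): √((x + 42.7)²+(y − 5.0)²) = 40.40 ≈ 40.40 km. ✓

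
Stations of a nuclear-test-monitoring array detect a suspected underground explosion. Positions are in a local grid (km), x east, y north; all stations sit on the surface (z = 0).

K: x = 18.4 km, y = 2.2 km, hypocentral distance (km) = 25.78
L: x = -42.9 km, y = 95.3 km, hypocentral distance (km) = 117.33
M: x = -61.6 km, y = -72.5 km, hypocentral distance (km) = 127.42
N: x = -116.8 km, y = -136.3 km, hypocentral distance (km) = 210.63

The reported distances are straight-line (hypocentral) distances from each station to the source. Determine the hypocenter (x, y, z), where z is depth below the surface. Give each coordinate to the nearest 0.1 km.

Each station gives a sphere (x−x_i)² + (y−y_i)² + z² = d_i² (stations at z=0).
Subtracting the K sphere from L and M: z² cancels, leaving linear equations in x and y:
-122.6 x + 186.2 y = -2522.62
-160.0 x − 149.4 y = -6863.84
Solving: x ≈ 34.400, y ≈ 9.102 km (keep extra digits for the depth step; rounded: 34.4, 9.1).
Then from the K sphere: z² = 25.78² − (x − 18.4)² − (y − 2.2)² with x = 34.400, y = 9.102, so z ≈ 18.999 ≈ 19.0 km.
Check against N (with the unrounded solution): distance 210.63 ≈ 210.63 km. ✓

(34.4, 9.1, 19.0)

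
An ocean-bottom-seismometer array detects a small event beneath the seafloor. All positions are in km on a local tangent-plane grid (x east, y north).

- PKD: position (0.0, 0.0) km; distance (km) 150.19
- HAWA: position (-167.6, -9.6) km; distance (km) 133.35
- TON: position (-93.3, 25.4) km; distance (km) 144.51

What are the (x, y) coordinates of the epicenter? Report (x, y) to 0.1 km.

Circle about each station: x² + y² = 150.19²; (x + 167.6)² + (y + 9.6)² = 133.35²; (x + 93.3)² + (y − 25.4)² = 144.51².
Subtracting pairs of circle equations eliminates x²+y² and gives linear equations (the radical axes):
-335.2 x − 19.2 y = 32956.73
-186.6 x + 50.8 y = 11023.95
Solving the 2×2 system: x ≈ -91.5, y ≈ -119.1 km.

-91.5 km east, -119.1 km north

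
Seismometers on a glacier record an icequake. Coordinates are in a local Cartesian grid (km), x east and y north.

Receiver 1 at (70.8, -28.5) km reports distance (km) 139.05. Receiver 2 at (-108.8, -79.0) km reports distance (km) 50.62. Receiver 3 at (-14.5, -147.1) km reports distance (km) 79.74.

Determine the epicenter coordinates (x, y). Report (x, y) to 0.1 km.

Circle about each station: (x − 70.8)² + (y + 28.5)² = 139.05²; (x + 108.8)² + (y + 79.0)² = 50.62²; (x + 14.5)² + (y + 147.1)² = 79.74².
Subtracting the Receiver 1 equation from the Receiver 2 and Receiver 3 equations removes the quadratic terms:
-359.2 x − 101.0 y = 29026.07
-170.6 x − 237.2 y = 29000.20
Solving the 2×2 system: x ≈ -58.2, y ≈ -80.4 km.

x ≈ -58.2 km, y ≈ -80.4 km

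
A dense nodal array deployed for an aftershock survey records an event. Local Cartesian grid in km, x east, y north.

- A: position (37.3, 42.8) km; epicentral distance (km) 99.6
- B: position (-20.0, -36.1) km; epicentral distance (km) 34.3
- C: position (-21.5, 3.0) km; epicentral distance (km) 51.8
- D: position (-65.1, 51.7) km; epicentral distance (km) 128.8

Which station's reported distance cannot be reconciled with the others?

Solve using three stations at a time. Using A, B, D (subtract circle equations pairwise → linear system) gives (x, y) ≈ (10.0, -53.0).
Distances from that point to each station vs reported:
  A: calculated 99.6 vs reported 99.6 → residual 0.0 km
  B: calculated 34.4 vs reported 34.3 → residual 0.1 km
  C: calculated 64.2 vs reported 51.8 → residual 12.4 km
  D: calculated 128.8 vs reported 128.8 → residual 0.0 km
A, B, D are mutually consistent (residuals ≈ 0); C is off by 12.4 km.

C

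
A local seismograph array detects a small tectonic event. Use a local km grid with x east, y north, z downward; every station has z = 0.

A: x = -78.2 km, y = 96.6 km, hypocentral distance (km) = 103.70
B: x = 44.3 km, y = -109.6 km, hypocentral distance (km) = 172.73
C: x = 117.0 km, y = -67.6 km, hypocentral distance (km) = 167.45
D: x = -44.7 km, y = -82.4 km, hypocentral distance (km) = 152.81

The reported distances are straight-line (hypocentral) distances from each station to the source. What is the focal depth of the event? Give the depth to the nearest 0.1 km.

36.7 km

Each station gives a sphere (x−x_i)² + (y−y_i)² + z² = d_i² (stations at z=0).
Subtracting the A sphere from B and C: z² cancels, leaving linear equations in x and y:
245.0 x − 412.4 y = -20554.11
390.4 x − 328.4 y = -14473.85
Solving: x ≈ 9.696, y ≈ 55.601 km (keep extra digits for the depth step; rounded: 9.7, 55.6).
Then from the A sphere: z² = 103.70² − (x + 78.2)² − (y − 96.6)² with x = 9.696, y = 55.601, so z ≈ 36.702 ≈ 36.7 km.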